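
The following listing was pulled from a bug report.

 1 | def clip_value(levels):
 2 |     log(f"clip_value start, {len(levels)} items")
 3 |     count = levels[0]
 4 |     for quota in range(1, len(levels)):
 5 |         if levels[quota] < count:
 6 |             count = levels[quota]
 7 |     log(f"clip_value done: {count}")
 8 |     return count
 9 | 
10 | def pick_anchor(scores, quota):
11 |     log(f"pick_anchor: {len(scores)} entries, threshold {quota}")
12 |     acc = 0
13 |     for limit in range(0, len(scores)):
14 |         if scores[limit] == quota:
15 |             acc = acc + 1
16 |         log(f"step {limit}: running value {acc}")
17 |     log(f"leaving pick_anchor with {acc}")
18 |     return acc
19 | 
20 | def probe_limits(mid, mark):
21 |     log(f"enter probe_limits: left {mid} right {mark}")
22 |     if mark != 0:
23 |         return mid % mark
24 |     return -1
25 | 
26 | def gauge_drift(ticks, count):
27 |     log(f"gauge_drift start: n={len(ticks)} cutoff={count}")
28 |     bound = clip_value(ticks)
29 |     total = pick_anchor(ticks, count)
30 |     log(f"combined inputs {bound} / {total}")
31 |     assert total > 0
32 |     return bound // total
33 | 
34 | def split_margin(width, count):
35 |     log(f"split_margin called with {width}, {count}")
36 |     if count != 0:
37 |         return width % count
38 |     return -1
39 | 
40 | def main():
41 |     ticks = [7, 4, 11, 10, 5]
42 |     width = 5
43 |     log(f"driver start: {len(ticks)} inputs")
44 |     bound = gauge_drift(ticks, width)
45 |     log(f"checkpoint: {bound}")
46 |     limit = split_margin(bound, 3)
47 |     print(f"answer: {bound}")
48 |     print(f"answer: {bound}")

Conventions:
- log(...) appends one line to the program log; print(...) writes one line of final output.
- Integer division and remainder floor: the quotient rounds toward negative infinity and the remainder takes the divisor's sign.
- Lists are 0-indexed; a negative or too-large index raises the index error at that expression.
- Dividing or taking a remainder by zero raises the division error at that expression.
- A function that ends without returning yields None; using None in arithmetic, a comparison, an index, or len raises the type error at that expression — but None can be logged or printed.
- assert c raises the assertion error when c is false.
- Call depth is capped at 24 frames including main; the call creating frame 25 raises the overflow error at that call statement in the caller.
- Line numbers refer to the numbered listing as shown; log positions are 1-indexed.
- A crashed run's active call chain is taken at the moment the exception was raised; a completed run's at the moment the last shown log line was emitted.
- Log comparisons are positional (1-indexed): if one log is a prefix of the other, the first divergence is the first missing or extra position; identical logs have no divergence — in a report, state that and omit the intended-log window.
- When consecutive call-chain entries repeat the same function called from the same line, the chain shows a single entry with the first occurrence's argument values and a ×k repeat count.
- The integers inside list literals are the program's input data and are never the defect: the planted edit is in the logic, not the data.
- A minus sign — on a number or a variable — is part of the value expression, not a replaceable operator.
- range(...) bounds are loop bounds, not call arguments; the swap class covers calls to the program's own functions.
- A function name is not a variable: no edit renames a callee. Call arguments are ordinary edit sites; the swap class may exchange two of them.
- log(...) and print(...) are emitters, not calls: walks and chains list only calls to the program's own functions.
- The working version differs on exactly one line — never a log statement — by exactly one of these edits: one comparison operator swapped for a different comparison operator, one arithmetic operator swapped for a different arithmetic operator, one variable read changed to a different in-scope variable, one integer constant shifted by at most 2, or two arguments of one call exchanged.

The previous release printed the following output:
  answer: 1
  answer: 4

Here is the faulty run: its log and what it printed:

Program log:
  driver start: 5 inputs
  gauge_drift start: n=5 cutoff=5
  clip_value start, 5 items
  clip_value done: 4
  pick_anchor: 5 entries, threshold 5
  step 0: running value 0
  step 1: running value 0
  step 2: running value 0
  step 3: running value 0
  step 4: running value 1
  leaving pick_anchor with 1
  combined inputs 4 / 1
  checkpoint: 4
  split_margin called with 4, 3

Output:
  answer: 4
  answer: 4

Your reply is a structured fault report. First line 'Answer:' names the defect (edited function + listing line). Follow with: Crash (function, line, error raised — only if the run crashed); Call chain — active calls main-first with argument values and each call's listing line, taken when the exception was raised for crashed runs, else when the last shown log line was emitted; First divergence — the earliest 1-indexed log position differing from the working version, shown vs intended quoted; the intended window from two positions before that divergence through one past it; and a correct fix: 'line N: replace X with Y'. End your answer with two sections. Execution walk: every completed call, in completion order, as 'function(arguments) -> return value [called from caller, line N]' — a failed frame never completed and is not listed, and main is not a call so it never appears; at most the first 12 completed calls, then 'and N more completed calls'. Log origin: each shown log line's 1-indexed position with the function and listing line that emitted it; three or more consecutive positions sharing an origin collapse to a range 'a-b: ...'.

Answer: the defect is in main at line 47.
Core observation: No log line changed; the fault shows up purely in the output.
Call chain: main -> split_margin(4, 3) (called at line 46).
First divergence: none — the logs agree in full.
Execution walk:
  clip_value([7, 4, 11, 10, 5]) -> 4  [called from gauge_drift, line 28]
  pick_anchor([7, 4, 11, 10, 5], 5) -> 1  [called from gauge_drift, line 29]
  gauge_drift([7, 4, 11, 10, 5], 5) -> 4  [called from main, line 44]
  split_margin(4, 3) -> 1  [called from main, line 46]
Origin of each log line:
  1: logged in main at line 43
  2: logged in gauge_drift at line 27
  3: logged in clip_value at line 2
  4: logged in clip_value at line 7
  5: logged in pick_anchor at line 11
  6-10: logged in pick_anchor at line 16
  11: logged in pick_anchor at line 17
  12: logged in gauge_drift at line 30
  13: logged in main at line 45
  14: logged in split_margin at line 35
A correct fix: line 47: replace `bound` with `limit`.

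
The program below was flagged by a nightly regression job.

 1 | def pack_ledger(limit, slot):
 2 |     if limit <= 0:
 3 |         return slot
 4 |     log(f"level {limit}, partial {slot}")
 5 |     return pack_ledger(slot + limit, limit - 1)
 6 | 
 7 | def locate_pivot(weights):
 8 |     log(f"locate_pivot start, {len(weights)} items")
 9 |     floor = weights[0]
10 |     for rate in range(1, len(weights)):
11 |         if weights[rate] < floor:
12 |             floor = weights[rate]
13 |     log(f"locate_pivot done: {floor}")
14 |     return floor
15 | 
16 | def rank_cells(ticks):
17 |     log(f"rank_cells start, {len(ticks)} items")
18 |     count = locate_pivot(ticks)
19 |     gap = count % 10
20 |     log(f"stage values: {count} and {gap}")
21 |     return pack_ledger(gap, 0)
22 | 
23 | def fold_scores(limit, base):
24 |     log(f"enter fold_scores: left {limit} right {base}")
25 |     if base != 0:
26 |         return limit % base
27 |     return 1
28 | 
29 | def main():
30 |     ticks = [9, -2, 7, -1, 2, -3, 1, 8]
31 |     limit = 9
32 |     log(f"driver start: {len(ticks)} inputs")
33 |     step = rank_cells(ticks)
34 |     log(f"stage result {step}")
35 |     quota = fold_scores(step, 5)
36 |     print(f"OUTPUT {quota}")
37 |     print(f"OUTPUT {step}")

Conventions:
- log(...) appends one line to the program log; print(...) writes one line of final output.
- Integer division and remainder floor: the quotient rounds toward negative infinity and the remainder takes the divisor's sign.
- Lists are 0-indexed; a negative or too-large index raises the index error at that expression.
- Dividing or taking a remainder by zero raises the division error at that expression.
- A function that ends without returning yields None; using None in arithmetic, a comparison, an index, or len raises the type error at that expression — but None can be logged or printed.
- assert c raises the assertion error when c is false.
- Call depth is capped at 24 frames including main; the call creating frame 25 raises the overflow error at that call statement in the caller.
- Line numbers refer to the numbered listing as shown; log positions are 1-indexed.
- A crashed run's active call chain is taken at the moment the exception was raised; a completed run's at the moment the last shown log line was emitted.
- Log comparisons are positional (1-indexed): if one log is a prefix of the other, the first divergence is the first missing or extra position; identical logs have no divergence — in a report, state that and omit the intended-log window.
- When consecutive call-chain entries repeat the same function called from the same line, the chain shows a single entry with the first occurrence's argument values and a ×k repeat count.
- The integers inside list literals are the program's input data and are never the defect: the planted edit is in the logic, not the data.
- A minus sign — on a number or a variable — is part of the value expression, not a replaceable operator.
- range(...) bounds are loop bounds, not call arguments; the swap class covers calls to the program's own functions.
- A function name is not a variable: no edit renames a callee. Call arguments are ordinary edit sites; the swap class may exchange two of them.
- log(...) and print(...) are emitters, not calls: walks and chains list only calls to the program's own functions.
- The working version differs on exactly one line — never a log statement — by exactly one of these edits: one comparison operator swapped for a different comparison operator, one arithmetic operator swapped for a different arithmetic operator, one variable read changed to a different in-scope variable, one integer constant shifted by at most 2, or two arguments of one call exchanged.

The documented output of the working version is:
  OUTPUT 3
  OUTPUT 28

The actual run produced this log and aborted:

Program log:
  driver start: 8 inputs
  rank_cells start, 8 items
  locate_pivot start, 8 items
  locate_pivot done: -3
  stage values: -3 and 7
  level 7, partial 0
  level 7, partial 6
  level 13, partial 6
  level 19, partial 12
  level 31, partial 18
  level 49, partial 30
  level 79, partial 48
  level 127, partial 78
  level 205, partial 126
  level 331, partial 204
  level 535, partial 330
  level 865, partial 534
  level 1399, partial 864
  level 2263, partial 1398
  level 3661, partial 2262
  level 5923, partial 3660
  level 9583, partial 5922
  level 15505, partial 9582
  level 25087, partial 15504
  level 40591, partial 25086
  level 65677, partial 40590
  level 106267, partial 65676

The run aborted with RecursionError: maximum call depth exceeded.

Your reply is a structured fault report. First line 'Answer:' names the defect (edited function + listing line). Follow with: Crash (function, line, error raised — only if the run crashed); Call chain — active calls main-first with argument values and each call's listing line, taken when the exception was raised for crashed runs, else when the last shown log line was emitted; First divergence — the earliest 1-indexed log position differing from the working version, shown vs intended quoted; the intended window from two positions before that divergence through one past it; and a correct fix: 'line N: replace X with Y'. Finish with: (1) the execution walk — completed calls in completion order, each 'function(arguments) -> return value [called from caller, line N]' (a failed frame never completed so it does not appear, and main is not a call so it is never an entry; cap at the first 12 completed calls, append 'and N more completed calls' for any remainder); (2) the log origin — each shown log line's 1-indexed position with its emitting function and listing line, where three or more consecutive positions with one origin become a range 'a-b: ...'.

Answer: the defect is in pack_ledger at line 5.
Key fact: The earliest visible damage is log position 7 — 'level 7, partial 6' rather than the intended 'level 6, partial 7'.
Crash: pack_ledger, line 5, RecursionError.
Call chain: main -> rank_cells([9, -2, 7, -1, 2, -3, 1, 8]) (called at line 33) -> pack_ledger(7, 0) (called at line 21) -> pack_ledger(7, 6) (called at line 5) ×21.
First divergence: position 7; shown 'level 7, partial 6' vs intended 'level 6, partial 7'.
Intended log window:
  5: stage values: -3 and 7
  6: level 7, partial 0
  7: level 6, partial 7
  8: level 5, partial 13
Execution walk:
  locate_pivot([9, -2, 7, -1, 2, -3, 1, 8]) -> -3  [called from rank_cells, line 18]
Log origin:
  1: from main, line 32
  2: from rank_cells, line 17
  3: from locate_pivot, line 8
  4: from locate_pivot, line 13
  5: from rank_cells, line 20
  6-27: from pack_ledger, line 4
A correct fix: line 5: replace `pack_ledger(slot + limit, limit - 1)` with `pack_ledger(limit - 1, slot + limit)`.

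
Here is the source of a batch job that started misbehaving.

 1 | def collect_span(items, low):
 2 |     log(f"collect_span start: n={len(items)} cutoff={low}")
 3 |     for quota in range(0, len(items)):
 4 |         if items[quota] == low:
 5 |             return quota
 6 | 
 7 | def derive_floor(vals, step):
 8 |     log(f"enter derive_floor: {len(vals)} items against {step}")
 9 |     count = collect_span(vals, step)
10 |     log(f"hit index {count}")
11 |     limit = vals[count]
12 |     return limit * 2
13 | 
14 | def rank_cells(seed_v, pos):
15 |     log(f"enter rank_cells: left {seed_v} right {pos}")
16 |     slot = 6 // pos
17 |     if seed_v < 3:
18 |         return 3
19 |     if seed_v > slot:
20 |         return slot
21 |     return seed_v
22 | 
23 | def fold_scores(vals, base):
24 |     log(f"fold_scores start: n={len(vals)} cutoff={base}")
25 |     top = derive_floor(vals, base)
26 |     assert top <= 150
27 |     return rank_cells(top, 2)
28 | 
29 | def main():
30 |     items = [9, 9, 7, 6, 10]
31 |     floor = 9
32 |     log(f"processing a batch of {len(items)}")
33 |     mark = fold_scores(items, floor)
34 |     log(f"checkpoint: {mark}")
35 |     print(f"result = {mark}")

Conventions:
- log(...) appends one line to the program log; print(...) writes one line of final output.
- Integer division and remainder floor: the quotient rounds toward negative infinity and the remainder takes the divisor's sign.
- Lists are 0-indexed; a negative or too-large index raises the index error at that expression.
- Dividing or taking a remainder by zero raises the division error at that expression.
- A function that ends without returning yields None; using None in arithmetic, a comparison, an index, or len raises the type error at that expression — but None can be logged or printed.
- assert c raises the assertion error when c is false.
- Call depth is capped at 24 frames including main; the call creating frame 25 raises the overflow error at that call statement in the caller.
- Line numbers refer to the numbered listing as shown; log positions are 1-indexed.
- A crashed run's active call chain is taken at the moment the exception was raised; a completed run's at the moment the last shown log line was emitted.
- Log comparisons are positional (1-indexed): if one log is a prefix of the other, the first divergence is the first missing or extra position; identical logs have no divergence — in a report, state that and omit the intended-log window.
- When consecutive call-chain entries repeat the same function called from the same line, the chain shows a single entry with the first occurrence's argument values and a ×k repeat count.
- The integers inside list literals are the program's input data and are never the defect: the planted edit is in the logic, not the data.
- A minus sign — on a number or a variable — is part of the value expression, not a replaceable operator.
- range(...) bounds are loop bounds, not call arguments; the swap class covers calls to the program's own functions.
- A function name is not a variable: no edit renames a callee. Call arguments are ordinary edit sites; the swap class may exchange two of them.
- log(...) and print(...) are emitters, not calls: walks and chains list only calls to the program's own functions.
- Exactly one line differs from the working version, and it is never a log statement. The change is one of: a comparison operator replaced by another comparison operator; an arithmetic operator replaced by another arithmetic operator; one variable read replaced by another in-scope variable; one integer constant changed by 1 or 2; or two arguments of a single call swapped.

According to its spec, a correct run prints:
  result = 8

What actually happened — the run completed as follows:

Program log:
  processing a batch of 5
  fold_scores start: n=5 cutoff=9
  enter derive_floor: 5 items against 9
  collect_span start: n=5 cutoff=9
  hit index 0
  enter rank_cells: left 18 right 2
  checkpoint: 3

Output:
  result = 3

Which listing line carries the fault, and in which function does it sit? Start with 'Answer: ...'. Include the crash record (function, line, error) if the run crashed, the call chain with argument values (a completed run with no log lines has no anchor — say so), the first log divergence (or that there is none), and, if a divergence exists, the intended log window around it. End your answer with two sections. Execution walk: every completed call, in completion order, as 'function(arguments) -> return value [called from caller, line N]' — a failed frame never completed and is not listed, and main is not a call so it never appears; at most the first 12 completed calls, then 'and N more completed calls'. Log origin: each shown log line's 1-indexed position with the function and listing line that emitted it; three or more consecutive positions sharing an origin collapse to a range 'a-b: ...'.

Answer: the defect is in rank_cells at line 16.
Core observation: Log line 7 is where behavior first shows: 'checkpoint: 3' appears instead of 'checkpoint: 8'.
Call chain: main.
First divergence: position 7 — shown 'checkpoint: 3', intended 'checkpoint: 8'.
Intended log window:
  5: hit index 0
  6: enter rank_cells: left 18 right 2
  7: checkpoint: 8
Execution walk:
  collect_span([9, 9, 7, 6, 10], 9) -> 0  [called from derive_floor, line 9]
  derive_floor([9, 9, 7, 6, 10], 9) -> 18  [called from fold_scores, line 25]
  rank_cells(18, 2) -> 3  [called from fold_scores, line 27]
  fold_scores([9, 9, 7, 6, 10], 9) -> 3  [called from main, line 33]
Log origin:
  1 — main, line 32
  2 — fold_scores, line 24
  3 — derive_floor, line 8
  4 — collect_span, line 2
  5 — derive_floor, line 10
  6 — rank_cells, line 15
  7 — main, line 34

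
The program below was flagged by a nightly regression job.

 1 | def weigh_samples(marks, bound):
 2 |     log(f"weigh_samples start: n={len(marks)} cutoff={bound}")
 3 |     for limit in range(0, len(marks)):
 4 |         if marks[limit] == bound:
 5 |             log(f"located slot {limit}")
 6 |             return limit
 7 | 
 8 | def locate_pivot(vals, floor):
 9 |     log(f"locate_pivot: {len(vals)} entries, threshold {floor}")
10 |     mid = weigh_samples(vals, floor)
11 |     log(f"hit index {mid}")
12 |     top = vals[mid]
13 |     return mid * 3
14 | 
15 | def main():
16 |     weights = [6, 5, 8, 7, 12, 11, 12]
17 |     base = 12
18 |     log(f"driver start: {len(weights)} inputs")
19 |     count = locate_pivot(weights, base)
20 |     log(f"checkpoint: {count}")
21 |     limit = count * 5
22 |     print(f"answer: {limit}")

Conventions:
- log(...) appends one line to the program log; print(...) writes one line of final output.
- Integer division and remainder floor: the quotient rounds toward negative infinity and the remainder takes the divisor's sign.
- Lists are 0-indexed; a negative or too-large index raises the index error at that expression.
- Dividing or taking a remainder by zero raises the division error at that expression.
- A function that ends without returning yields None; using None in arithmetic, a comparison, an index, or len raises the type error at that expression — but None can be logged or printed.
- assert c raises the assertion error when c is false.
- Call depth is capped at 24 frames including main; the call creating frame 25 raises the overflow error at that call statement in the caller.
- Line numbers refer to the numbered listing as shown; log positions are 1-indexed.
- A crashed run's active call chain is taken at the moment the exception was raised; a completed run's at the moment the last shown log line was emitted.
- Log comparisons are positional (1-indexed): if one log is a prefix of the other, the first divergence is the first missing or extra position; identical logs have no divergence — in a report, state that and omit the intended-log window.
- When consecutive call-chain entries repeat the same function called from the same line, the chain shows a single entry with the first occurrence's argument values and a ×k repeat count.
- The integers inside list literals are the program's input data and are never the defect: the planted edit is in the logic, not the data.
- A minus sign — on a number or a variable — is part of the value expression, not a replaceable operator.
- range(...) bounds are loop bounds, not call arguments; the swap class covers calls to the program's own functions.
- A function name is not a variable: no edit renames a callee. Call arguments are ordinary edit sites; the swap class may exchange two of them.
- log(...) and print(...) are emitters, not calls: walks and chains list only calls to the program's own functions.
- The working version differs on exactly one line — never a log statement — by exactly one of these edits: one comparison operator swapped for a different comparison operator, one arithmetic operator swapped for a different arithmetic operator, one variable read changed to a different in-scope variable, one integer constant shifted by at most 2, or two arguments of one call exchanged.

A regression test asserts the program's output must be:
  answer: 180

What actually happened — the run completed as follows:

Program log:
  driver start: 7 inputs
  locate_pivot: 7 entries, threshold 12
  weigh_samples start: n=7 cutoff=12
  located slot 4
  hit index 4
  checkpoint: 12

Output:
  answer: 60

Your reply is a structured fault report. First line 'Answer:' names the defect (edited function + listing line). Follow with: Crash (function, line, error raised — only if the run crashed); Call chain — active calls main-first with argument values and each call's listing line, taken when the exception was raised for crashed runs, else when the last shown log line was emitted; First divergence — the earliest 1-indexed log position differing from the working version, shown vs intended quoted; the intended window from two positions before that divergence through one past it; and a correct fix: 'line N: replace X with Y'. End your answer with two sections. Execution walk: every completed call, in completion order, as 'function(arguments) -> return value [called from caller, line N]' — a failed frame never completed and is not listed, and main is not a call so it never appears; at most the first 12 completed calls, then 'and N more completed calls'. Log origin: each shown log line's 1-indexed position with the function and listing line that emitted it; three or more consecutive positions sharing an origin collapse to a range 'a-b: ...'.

Answer: the defect is in locate_pivot at line 13.
Key observation: Position 6 is the first bad log line: 'checkpoint: 12' should read 'checkpoint: 36'.
Call chain: main.
First divergence: position 6 — shown 'checkpoint: 12', intended 'checkpoint: 36'.
Intended log window:
  4: located slot 4
  5: hit index 4
  6: checkpoint: 36
Execution walk:
  weigh_samples([6, 5, 8, 7, 12, 11, 12], 12) -> 4  [called from locate_pivot, line 10]
  locate_pivot([6, 5, 8, 7, 12, 11, 12], 12) -> 12  [called from main, line 19]
Log origin:
  1: from main, line 18
  2: from locate_pivot, line 9
  3: from weigh_samples, line 2
  4: from weigh_samples, line 5
  5: from locate_pivot, line 11
  6: from main, line 20
A correct fix: line 13: replace `mid` with `top`.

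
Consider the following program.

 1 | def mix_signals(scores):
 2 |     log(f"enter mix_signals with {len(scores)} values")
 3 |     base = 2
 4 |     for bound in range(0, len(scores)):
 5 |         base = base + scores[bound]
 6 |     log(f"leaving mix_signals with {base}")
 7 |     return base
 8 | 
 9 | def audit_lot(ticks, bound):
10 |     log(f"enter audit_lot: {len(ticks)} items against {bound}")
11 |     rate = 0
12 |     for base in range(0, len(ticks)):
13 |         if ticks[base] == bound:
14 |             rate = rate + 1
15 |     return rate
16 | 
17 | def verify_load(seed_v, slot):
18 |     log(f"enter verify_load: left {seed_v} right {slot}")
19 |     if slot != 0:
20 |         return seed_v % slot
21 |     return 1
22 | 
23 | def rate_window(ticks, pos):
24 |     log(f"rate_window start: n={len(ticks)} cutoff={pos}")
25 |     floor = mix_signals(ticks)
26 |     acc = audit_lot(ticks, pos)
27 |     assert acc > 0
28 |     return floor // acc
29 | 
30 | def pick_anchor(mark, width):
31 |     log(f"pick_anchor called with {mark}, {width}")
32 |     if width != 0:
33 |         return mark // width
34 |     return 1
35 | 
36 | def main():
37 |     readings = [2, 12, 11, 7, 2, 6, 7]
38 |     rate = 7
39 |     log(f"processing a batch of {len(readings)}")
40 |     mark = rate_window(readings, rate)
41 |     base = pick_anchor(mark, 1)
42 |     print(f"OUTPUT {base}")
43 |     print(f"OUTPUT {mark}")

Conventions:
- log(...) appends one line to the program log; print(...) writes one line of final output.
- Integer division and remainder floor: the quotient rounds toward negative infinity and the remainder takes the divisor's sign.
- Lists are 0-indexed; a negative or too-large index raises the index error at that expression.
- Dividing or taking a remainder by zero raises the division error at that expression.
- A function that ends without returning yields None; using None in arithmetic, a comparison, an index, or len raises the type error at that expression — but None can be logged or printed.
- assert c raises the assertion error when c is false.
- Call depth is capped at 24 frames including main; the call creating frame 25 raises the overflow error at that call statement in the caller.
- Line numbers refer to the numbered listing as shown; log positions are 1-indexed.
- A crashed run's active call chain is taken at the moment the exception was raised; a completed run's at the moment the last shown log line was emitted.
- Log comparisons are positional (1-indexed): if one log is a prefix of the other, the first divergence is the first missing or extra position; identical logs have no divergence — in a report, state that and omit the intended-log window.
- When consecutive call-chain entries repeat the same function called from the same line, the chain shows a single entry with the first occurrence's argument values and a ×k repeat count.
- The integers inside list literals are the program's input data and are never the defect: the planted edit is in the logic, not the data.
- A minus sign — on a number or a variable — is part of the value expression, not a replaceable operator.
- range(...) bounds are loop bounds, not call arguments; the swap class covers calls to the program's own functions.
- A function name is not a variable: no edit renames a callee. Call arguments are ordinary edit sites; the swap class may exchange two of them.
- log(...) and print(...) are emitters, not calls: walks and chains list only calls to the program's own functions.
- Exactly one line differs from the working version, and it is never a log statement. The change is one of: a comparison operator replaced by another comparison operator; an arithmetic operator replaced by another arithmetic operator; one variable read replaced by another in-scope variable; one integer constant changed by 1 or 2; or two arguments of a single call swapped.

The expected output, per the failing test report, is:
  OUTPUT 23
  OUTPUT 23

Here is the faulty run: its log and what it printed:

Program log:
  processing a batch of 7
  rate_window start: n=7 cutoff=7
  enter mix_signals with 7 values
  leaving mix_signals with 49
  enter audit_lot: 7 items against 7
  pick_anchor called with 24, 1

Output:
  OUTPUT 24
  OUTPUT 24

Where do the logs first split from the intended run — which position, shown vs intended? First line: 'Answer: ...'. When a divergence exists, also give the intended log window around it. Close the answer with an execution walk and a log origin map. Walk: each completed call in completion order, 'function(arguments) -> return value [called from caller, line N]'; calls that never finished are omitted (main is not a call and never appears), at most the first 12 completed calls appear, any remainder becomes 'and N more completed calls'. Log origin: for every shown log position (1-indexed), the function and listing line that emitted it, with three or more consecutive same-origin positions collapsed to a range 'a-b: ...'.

Answer: at position 4 the run shows 'leaving mix_signals with 49' where the working version logs 'leaving mix_signals with 47'.
Intended log window:
  2: rate_window start: n=7 cutoff=7
  3: enter mix_signals with 7 values
  4: leaving mix_signals with 47
  5: enter audit_lot: 7 items against 7
Execution walk:
  mix_signals([2, 12, 11, 7, 2, 6, 7]) -> 49  [called from rate_window, line 25]
  audit_lot([2, 12, 11, 7, 2, 6, 7], 7) -> 2  [called from rate_window, line 26]
  rate_window([2, 12, 11, 7, 2, 6, 7], 7) -> 24  [called from main, line 40]
  pick_anchor(24, 1) -> 24  [called from main, line 41]
Log origins:
  1: from main, line 39
  2: from rate_window, line 24
  3: from mix_signals, line 2
  4: from mix_signals, line 6
  5: from audit_lot, line 10
  6: from pick_anchor, line 31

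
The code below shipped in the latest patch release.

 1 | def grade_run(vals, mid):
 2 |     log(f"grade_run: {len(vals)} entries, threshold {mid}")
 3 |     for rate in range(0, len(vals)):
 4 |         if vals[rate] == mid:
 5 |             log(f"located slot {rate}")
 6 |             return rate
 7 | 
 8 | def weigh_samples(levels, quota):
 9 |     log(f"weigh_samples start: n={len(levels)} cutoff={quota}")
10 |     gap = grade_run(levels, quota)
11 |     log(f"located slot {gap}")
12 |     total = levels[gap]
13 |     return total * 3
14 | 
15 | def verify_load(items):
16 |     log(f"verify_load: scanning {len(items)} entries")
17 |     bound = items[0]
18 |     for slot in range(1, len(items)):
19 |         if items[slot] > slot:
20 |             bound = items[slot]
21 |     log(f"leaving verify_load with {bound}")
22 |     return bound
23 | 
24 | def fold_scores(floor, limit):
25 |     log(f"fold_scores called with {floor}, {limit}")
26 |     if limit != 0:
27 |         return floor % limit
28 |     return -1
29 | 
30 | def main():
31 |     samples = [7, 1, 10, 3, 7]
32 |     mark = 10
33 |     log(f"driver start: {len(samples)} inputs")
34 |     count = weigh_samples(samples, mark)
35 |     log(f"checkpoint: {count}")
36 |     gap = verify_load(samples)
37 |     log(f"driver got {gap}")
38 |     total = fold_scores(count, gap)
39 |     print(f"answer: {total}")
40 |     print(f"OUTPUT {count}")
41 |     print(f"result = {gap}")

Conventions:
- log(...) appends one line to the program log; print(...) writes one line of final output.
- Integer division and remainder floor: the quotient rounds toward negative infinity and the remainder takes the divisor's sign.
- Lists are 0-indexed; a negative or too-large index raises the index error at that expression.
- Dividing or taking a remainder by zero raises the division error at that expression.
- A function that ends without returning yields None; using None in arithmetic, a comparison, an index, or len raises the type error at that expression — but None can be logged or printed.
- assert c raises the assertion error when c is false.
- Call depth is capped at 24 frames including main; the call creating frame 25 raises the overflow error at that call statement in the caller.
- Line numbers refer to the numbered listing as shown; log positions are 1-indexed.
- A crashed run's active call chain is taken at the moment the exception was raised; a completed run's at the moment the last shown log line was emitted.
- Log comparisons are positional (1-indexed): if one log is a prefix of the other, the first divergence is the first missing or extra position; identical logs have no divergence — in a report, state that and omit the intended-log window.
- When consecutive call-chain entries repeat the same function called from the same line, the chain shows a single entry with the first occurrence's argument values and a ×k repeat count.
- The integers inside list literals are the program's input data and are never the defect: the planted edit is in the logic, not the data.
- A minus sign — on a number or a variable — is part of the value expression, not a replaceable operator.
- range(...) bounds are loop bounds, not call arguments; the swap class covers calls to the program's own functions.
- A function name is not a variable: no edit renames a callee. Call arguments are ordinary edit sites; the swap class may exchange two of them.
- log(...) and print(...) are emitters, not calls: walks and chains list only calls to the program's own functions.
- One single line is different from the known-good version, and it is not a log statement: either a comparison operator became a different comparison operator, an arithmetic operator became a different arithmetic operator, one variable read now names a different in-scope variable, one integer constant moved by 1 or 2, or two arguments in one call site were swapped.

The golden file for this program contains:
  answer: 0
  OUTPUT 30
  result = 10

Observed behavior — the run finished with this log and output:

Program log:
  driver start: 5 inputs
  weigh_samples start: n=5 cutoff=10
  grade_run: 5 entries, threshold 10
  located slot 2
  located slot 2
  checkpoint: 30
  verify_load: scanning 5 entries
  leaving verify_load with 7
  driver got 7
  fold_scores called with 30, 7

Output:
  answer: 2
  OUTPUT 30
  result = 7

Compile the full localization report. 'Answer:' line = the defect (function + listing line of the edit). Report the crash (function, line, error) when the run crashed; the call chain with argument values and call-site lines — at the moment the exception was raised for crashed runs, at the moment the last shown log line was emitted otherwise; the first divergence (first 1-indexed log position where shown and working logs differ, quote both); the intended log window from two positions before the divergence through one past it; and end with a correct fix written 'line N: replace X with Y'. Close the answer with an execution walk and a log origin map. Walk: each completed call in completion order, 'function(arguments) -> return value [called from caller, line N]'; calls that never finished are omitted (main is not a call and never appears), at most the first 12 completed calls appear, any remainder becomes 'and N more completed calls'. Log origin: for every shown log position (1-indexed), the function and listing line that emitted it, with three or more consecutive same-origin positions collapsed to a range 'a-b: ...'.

Answer: the defect is in verify_load at line 19.
The tell: Position 8 is the first bad log line: 'leaving verify_load with 7' should read 'leaving verify_load with 10'.
Call chain: main -> fold_scores(30, 7) (called at line 38).
First divergence: at position 8 the run shows 'leaving verify_load with 7' where the working version logs 'leaving verify_load with 10'.
Intended log window:
  6: checkpoint: 30
  7: verify_load: scanning 5 entries
  8: leaving verify_load with 10
  9: driver got 10
Execution walk:
  grade_run([7, 1, 10, 3, 7], 10) -> 2  [called from weigh_samples, line 10]
  weigh_samples([7, 1, 10, 3, 7], 10) -> 30  [called from main, line 34]
  verify_load([7, 1, 10, 3, 7]) -> 7  [called from main, line 36]
  fold_scores(30, 7) -> 2  [called from main, line 38]
Log origin:
  1: from main, line 33
  2: from weigh_samples, line 9
  3: from grade_run, line 2
  4: from grade_run, line 5
  5: from weigh_samples, line 11
  6: from main, line 35
  7: from verify_load, line 16
  8: from verify_load, line 21
  9: from main, line 37
  10: from fold_scores, line 25
A correct fix: line 19: replace `items[slot] > slot` with `items[slot] > bound`.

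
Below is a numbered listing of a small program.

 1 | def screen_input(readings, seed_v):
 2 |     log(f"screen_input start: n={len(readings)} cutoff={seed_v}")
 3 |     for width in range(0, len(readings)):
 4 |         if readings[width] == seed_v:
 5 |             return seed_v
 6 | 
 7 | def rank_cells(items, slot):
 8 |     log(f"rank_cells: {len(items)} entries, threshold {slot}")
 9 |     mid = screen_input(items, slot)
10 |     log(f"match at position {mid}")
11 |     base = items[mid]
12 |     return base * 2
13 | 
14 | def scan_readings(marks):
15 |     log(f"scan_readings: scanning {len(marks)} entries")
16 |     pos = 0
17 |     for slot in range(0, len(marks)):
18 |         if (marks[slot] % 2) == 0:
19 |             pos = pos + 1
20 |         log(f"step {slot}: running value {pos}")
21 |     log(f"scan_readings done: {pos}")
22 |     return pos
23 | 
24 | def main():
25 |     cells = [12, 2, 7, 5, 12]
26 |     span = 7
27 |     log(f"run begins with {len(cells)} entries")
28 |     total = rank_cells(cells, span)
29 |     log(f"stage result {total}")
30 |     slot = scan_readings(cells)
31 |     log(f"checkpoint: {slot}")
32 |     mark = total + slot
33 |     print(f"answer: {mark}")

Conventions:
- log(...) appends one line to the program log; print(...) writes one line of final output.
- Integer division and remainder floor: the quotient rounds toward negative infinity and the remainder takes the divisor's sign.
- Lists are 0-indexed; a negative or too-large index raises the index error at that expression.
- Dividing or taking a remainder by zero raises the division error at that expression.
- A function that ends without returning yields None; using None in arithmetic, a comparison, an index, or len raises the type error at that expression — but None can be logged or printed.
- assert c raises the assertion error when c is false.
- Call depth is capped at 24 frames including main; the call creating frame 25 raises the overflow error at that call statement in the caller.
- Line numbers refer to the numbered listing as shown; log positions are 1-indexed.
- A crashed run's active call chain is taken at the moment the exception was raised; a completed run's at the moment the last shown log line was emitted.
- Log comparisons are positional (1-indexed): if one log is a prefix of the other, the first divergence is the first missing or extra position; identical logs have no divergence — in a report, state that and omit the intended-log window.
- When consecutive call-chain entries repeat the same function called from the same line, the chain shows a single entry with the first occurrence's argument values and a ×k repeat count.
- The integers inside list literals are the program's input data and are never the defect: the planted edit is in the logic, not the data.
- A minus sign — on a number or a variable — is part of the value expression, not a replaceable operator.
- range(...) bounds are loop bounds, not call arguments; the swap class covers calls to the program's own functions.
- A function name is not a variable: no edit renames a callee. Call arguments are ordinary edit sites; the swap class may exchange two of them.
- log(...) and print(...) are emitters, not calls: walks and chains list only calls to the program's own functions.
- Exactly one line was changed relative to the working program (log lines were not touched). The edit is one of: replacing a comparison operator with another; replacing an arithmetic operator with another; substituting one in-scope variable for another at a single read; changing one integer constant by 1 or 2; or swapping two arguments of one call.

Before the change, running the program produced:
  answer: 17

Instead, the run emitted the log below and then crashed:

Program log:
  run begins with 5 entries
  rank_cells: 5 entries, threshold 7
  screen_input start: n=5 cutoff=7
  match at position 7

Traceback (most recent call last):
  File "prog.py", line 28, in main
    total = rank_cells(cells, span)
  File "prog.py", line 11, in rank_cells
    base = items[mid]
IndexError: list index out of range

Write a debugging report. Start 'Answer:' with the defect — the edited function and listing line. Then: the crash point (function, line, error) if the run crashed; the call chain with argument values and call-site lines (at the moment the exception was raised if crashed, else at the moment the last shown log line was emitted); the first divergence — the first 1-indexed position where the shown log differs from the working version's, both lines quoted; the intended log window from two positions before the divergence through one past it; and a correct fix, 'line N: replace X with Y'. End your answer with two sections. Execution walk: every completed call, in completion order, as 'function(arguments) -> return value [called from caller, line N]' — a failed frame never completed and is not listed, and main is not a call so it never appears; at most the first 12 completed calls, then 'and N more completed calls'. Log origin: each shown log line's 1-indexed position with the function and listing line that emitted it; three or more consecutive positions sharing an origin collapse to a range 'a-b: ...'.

Answer: the defect is in screen_input at line 5.
The tell: The log first diverges at position 4: the faulty run prints 'match at position 7' where the working version prints 'match at position 2'.
Crash: rank_cells, line 11, IndexError.
Call chain: main -> rank_cells([12, 2, 7, 5, 12], 7) (called at line 28).
First divergence: at position 4 the run shows 'match at position 7' where the working version logs 'match at position 2'.
Intended log window:
  2: rank_cells: 5 entries, threshold 7
  3: screen_input start: n=5 cutoff=7
  4: match at position 2
  5: stage result 14
Execution walk:
  screen_input([12, 2, 7, 5, 12], 7) -> 7  [called from rank_cells, line 9]
Log line origins:
  1: from main, line 27
  2: from rank_cells, line 8
  3: from screen_input, line 2
  4: from rank_cells, line 10
A correct fix: line 5: replace `seed_v` with `width`.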